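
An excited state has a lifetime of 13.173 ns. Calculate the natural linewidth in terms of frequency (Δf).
6.041 MHz

Using the energy-time uncertainty principle and E = hf:
ΔEΔt ≥ ℏ/2
hΔf·Δt ≥ ℏ/2

The minimum frequency uncertainty is:
Δf = ℏ/(2hτ) = 1/(4πτ)
Δf = 1/(4π × 1.317e-08 s)
Δf = 6.041e+06 Hz = 6.041 MHz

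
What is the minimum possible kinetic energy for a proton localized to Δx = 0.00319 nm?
509.768 meV

Localizing a particle requires giving it sufficient momentum uncertainty:

1. From uncertainty principle: Δp ≥ ℏ/(2Δx)
   Δp_min = (1.055e-34 J·s) / (2 × 3.190e-12 m)
   Δp_min = 1.653e-23 kg·m/s

2. This momentum uncertainty corresponds to kinetic energy:
   KE ≈ (Δp)²/(2m) = (1.653e-23)²/(2 × 1.673e-27 kg)
   KE = 8.167e-20 J = 509.768 meV

Tighter localization requires more energy.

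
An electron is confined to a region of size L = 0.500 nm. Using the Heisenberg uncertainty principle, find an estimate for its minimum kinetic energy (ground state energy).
38.100 meV

Using the uncertainty principle to estimate ground state energy:

1. The position uncertainty is approximately the confinement size:
   Δx ≈ L = 5.000e-10 m

2. From ΔxΔp ≥ ℏ/2, the minimum momentum uncertainty is:
   Δp ≈ ℏ/(2L) = 1.055e-25 kg·m/s

3. The kinetic energy is approximately:
   KE ≈ (Δp)²/(2m) = (1.055e-25)²/(2 × 9.109e-31 kg)
   KE ≈ 6.104e-21 J = 38.100 meV

This is an order-of-magnitude estimate of the ground state energy.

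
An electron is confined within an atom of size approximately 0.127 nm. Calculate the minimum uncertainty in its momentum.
4.152 × 10^-25 kg·m/s

Using the Heisenberg uncertainty principle:
ΔxΔp ≥ ℏ/2

With Δx ≈ L = 1.270e-10 m (the confinement size):
Δp_min = ℏ/(2Δx)
Δp_min = (1.055e-34 J·s) / (2 × 1.270e-10 m)
Δp_min = 4.152e-25 kg·m/s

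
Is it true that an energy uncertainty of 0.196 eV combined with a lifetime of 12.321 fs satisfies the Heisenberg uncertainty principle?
Yes, it satisfies the uncertainty relation.

Calculate the product ΔEΔt:
ΔE = 0.196 eV = 3.140e-20 J
ΔEΔt = (3.140e-20 J) × (1.232e-14 s)
ΔEΔt = 3.869e-34 J·s

Compare to the minimum allowed value ℏ/2:
ℏ/2 = 5.273e-35 J·s

Since ΔEΔt = 3.869e-34 J·s ≥ 5.273e-35 J·s = ℏ/2,
this satisfies the uncertainty relation.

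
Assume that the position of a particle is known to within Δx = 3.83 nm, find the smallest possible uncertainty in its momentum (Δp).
1.377 × 10^-26 kg·m/s

Using the Heisenberg uncertainty principle:
ΔxΔp ≥ ℏ/2

The minimum uncertainty in momentum is:
Δp_min = ℏ/(2Δx)
Δp_min = (1.055e-34 J·s) / (2 × 3.830e-09 m)
Δp_min = 1.377e-26 kg·m/s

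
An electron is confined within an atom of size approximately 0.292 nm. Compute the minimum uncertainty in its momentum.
1.806 × 10^-25 kg·m/s

Using the Heisenberg uncertainty principle:
ΔxΔp ≥ ℏ/2

With Δx ≈ L = 2.920e-10 m (the confinement size):
Δp_min = ℏ/(2Δx)
Δp_min = (1.055e-34 J·s) / (2 × 2.920e-10 m)
Δp_min = 1.806e-25 kg·m/s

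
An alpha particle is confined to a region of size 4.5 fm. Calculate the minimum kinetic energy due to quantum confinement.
64.484 keV

Using the uncertainty principle:

1. Position uncertainty: Δx ≈ 4.500e-15 m
2. Minimum momentum uncertainty: Δp = ℏ/(2Δx) = 1.172e-20 kg·m/s
3. Minimum kinetic energy:
   KE = (Δp)²/(2m) = (1.172e-20)²/(2 × 6.645e-27 kg)
   KE = 1.033e-14 J = 64.484 keV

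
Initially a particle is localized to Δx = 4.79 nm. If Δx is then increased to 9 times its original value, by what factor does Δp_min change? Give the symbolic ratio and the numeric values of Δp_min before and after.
Original Δp_min = 1.101 × 10^-26 kg·m/s; new Δp'_min = 1.223 × 10^-27 kg·m/s; ratio Δp'_min/Δp_min = 1/9.

From the uncertainty principle ΔxΔp ≥ ℏ/2, the minimum momentum uncertainty is Δp_min = ℏ/(2Δx).

Original (Δx = 4.79 nm = 4.790e-09 m):
Δp_min = (1.055e-34 J·s)/(2 × 4.790e-09 m) = 1.101e-26 kg·m/s

When Δx → 9Δx:
Δp'_min = ℏ/(2 × 9Δx) = (1/9) × ℏ/(2Δx) = (1/9) × Δp_min
Δp'_min = 1/9 × 1.101e-26 kg·m/s = 1.223e-27 kg·m/s

Since Δp_min ∝ 1/Δx, when Δx is increased to 9 times its original value, Δp_min decreases to 1/9 of its original value.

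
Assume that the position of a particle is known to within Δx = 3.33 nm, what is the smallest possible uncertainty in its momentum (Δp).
1.583 × 10^-26 kg·m/s

Using the Heisenberg uncertainty principle:
ΔxΔp ≥ ℏ/2

The minimum uncertainty in momentum is:
Δp_min = ℏ/(2Δx)
Δp_min = (1.055e-34 J·s) / (2 × 3.330e-09 m)
Δp_min = 1.583e-26 kg·m/s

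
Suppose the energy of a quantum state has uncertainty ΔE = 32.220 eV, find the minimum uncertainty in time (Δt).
10.214 as

Using the energy-time uncertainty principle:
ΔEΔt ≥ ℏ/2

The minimum uncertainty in time is:
Δt_min = ℏ/(2ΔE)
Δt_min = (1.055e-34 J·s) / (2 × 5.162e-18 J)
Δt_min = 1.021e-17 s = 10.214 as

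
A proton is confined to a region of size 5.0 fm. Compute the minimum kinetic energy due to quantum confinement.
207.498 keV

Using the uncertainty principle:

1. Position uncertainty: Δx ≈ 5.000e-15 m
2. Minimum momentum uncertainty: Δp = ℏ/(2Δx) = 1.055e-20 kg·m/s
3. Minimum kinetic energy:
   KE = (Δp)²/(2m) = (1.055e-20)²/(2 × 1.673e-27 kg)
   KE = 3.324e-14 J = 207.498 keV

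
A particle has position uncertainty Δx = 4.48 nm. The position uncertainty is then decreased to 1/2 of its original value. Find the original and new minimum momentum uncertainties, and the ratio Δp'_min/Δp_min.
Original Δp_min = 1.177 × 10^-26 kg·m/s; new Δp'_min = 2.354 × 10^-26 kg·m/s; ratio Δp'_min/Δp_min = 2.

From the uncertainty principle ΔxΔp ≥ ℏ/2, the minimum momentum uncertainty is Δp_min = ℏ/(2Δx).

Original (Δx = 4.48 nm = 4.480e-09 m):
Δp_min = (1.055e-34 J·s)/(2 × 4.480e-09 m) = 1.177e-26 kg·m/s

When Δx → (1/2)Δx:
Δp'_min = ℏ/(2 × (1/2)Δx) = 2 × ℏ/(2Δx) = 2 × Δp_min
Δp'_min = 2 × 1.177e-26 kg·m/s = 2.354e-26 kg·m/s

Since Δp_min ∝ 1/Δx, when Δx is decreased to 1/2 of its original value, Δp_min increases to 2 times its original value.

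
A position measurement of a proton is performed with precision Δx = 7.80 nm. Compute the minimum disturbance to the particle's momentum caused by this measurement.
6.760 × 10^-27 kg·m/s

The uncertainty principle implies that measuring position disturbs momentum:
ΔxΔp ≥ ℏ/2

When we measure position with precision Δx, we necessarily introduce a momentum uncertainty:
Δp ≥ ℏ/(2Δx)
Δp_min = (1.055e-34 J·s) / (2 × 7.800e-09 m)
Δp_min = 6.760e-27 kg·m/s

The more precisely we measure position, the greater the momentum disturbance.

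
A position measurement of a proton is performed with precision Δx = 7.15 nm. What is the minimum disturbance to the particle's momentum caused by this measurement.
7.375 × 10^-27 kg·m/s

The uncertainty principle implies that measuring position disturbs momentum:
ΔxΔp ≥ ℏ/2

When we measure position with precision Δx, we necessarily introduce a momentum uncertainty:
Δp ≥ ℏ/(2Δx)
Δp_min = (1.055e-34 J·s) / (2 × 7.150e-09 m)
Δp_min = 7.375e-27 kg·m/s

The more precisely we measure position, the greater the momentum disturbance.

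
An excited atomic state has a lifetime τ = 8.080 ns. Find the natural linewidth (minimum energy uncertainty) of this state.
40.731 neV

Using the energy-time uncertainty principle:
ΔEΔt ≥ ℏ/2

The lifetime τ represents the time uncertainty Δt.
The natural linewidth (minimum energy uncertainty) is:

ΔE = ℏ/(2τ)
ΔE = (1.055e-34 J·s) / (2 × 8.080e-09 s)
ΔE = 6.526e-27 J = 40.731 neV

This natural linewidth limits the precision of spectroscopic measurements.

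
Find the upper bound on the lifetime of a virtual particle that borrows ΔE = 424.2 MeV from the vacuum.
7.758 × 10^-25 s

Using the energy-time uncertainty principle:
ΔEΔt ≥ ℏ/2

For a virtual particle borrowing energy ΔE, the maximum lifetime is:
Δt_max = ℏ/(2ΔE)

Converting energy:
ΔE = 424.2 MeV = 6.796e-11 J

Δt_max = (1.055e-34 J·s) / (2 × 6.796e-11 J)
Δt_max = 7.758e-25 s = 7.758 × 10^-25 s

Virtual particles with higher borrowed energy exist for shorter times.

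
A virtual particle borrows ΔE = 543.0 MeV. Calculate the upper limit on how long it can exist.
6.061 × 10^-25 s

Using the energy-time uncertainty principle:
ΔEΔt ≥ ℏ/2

For a virtual particle borrowing energy ΔE, the maximum lifetime is:
Δt_max = ℏ/(2ΔE)

Converting energy:
ΔE = 543.0 MeV = 8.700e-11 J

Δt_max = (1.055e-34 J·s) / (2 × 8.700e-11 J)
Δt_max = 6.061e-25 s = 6.061 × 10^-25 s

Virtual particles with higher borrowed energy exist for shorter times.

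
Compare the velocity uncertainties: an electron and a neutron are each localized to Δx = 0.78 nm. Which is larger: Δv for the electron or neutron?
The electron has the larger minimum velocity uncertainty, by a ratio of 1838.7.

For both particles, Δp_min = ℏ/(2Δx) = 6.760e-26 kg·m/s (same for both).

The velocity uncertainty is Δv = Δp/m:
- electron: Δv = 6.760e-26 / 9.109e-31 = 7.421e+04 m/s = 74.210 km/s
- neutron: Δv = 6.760e-26 / 1.675e-27 = 4.036e+01 m/s = 40.360 m/s

Ratio: 7.421e+04 / 4.036e+01 = 1838.7

The lighter particle has larger velocity uncertainty because Δv ∝ 1/m.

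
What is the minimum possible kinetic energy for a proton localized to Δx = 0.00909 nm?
62.781 meV

Localizing a particle requires giving it sufficient momentum uncertainty:

1. From uncertainty principle: Δp ≥ ℏ/(2Δx)
   Δp_min = (1.055e-34 J·s) / (2 × 9.090e-12 m)
   Δp_min = 5.801e-24 kg·m/s

2. This momentum uncertainty corresponds to kinetic energy:
   KE ≈ (Δp)²/(2m) = (5.801e-24)²/(2 × 1.673e-27 kg)
   KE = 1.006e-20 J = 62.781 meV

Tighter localization requires more energy.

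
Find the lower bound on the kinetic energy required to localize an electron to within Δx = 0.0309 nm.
9.976 eV

Localizing a particle requires giving it sufficient momentum uncertainty:

1. From uncertainty principle: Δp ≥ ℏ/(2Δx)
   Δp_min = (1.055e-34 J·s) / (2 × 3.090e-11 m)
   Δp_min = 1.706e-24 kg·m/s

2. This momentum uncertainty corresponds to kinetic energy:
   KE ≈ (Δp)²/(2m) = (1.706e-24)²/(2 × 9.109e-31 kg)
   KE = 1.598e-18 J = 9.976 eV

Tighter localization requires more energy.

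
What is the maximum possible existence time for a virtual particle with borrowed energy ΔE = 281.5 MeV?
1.169 ys

Using the energy-time uncertainty principle:
ΔEΔt ≥ ℏ/2

For a virtual particle borrowing energy ΔE, the maximum lifetime is:
Δt_max = ℏ/(2ΔE)

Converting energy:
ΔE = 281.5 MeV = 4.510e-11 J

Δt_max = (1.055e-34 J·s) / (2 × 4.510e-11 J)
Δt_max = 1.169e-24 s = 1.169 ys

Virtual particles with higher borrowed energy exist for shorter times.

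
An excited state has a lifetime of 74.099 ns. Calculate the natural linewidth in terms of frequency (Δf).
1.074 MHz

Using the energy-time uncertainty principle and E = hf:
ΔEΔt ≥ ℏ/2
hΔf·Δt ≥ ℏ/2

The minimum frequency uncertainty is:
Δf = ℏ/(2hτ) = 1/(4πτ)
Δf = 1/(4π × 7.410e-08 s)
Δf = 1.074e+06 Hz = 1.074 MHz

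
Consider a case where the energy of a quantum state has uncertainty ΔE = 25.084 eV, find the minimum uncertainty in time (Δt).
13.120 as

Using the energy-time uncertainty principle:
ΔEΔt ≥ ℏ/2

The minimum uncertainty in time is:
Δt_min = ℏ/(2ΔE)
Δt_min = (1.055e-34 J·s) / (2 × 4.019e-18 J)
Δt_min = 1.312e-17 s = 13.120 as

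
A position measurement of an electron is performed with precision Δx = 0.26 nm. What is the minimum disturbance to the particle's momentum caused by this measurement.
2.028 × 10^-25 kg·m/s

The uncertainty principle implies that measuring position disturbs momentum:
ΔxΔp ≥ ℏ/2

When we measure position with precision Δx, we necessarily introduce a momentum uncertainty:
Δp ≥ ℏ/(2Δx)
Δp_min = (1.055e-34 J·s) / (2 × 2.600e-10 m)
Δp_min = 2.028e-25 kg·m/s

The more precisely we measure position, the greater the momentum disturbance.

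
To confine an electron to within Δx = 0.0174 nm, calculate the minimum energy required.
31.460 eV

Localizing a particle requires giving it sufficient momentum uncertainty:

1. From uncertainty principle: Δp ≥ ℏ/(2Δx)
   Δp_min = (1.055e-34 J·s) / (2 × 1.740e-11 m)
   Δp_min = 3.030e-24 kg·m/s

2. This momentum uncertainty corresponds to kinetic energy:
   KE ≈ (Δp)²/(2m) = (3.030e-24)²/(2 × 9.109e-31 kg)
   KE = 5.041e-18 J = 31.460 eV

Tighter localization requires more energy.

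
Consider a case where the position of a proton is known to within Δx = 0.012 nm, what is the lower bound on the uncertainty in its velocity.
2.627 km/s

Using the Heisenberg uncertainty principle and Δp = mΔv:
ΔxΔp ≥ ℏ/2
Δx(mΔv) ≥ ℏ/2

The minimum uncertainty in velocity is:
Δv_min = ℏ/(2mΔx)
Δv_min = (1.055e-34 J·s) / (2 × 1.673e-27 kg × 1.200e-11 m)
Δv_min = 2.627e+03 m/s = 2.627 km/s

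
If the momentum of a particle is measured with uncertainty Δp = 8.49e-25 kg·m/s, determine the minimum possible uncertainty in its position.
62.107 pm

Using the Heisenberg uncertainty principle:
ΔxΔp ≥ ℏ/2

The minimum uncertainty in position is:
Δx_min = ℏ/(2Δp)
Δx_min = (1.055e-34 J·s) / (2 × 8.490e-25 kg·m/s)
Δx_min = 6.211e-11 m = 62.107 pm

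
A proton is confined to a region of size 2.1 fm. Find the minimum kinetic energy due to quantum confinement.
1.176 MeV

Using the uncertainty principle:

1. Position uncertainty: Δx ≈ 2.100e-15 m
2. Minimum momentum uncertainty: Δp = ℏ/(2Δx) = 2.511e-20 kg·m/s
3. Minimum kinetic energy:
   KE = (Δp)²/(2m) = (2.511e-20)²/(2 × 1.673e-27 kg)
   KE = 1.885e-13 J = 1.176 MeV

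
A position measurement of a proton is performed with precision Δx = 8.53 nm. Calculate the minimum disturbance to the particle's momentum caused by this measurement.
6.182 × 10^-27 kg·m/s

The uncertainty principle implies that measuring position disturbs momentum:
ΔxΔp ≥ ℏ/2

When we measure position with precision Δx, we necessarily introduce a momentum uncertainty:
Δp ≥ ℏ/(2Δx)
Δp_min = (1.055e-34 J·s) / (2 × 8.530e-09 m)
Δp_min = 6.182e-27 kg·m/s

The more precisely we measure position, the greater the momentum disturbance.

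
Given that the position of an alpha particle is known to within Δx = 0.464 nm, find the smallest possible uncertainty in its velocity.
17.102 m/s

Using the Heisenberg uncertainty principle and Δp = mΔv:
ΔxΔp ≥ ℏ/2
Δx(mΔv) ≥ ℏ/2

The minimum uncertainty in velocity is:
Δv_min = ℏ/(2mΔx)
Δv_min = (1.055e-34 J·s) / (2 × 6.645e-27 kg × 4.640e-10 m)
Δv_min = 1.710e+01 m/s = 17.102 m/s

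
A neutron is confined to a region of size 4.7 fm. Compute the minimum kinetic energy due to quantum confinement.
234.509 keV

Using the uncertainty principle:

1. Position uncertainty: Δx ≈ 4.700e-15 m
2. Minimum momentum uncertainty: Δp = ℏ/(2Δx) = 1.122e-20 kg·m/s
3. Minimum kinetic energy:
   KE = (Δp)²/(2m) = (1.122e-20)²/(2 × 1.675e-27 kg)
   KE = 3.757e-14 J = 234.509 keV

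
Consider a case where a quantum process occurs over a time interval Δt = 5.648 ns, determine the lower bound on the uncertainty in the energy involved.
58.269 neV

Using the energy-time uncertainty principle:
ΔEΔt ≥ ℏ/2

The minimum uncertainty in energy is:
ΔE_min = ℏ/(2Δt)
ΔE_min = (1.055e-34 J·s) / (2 × 5.648e-09 s)
ΔE_min = 9.336e-27 J = 58.269 neV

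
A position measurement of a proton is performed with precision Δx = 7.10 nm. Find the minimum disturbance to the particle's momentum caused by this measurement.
7.427 × 10^-27 kg·m/s

The uncertainty principle implies that measuring position disturbs momentum:
ΔxΔp ≥ ℏ/2

When we measure position with precision Δx, we necessarily introduce a momentum uncertainty:
Δp ≥ ℏ/(2Δx)
Δp_min = (1.055e-34 J·s) / (2 × 7.100e-09 m)
Δp_min = 7.427e-27 kg·m/s

The more precisely we measure position, the greater the momentum disturbance.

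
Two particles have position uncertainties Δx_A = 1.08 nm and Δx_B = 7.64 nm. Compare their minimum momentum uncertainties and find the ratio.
Particle A has the larger minimum momentum uncertainty, by a factor of 7.07.

For each particle, the minimum momentum uncertainty is Δp_min = ℏ/(2Δx):

Particle A: Δp_A = ℏ/(2×1.080e-09 m) = 4.882e-26 kg·m/s
Particle B: Δp_B = ℏ/(2×7.640e-09 m) = 6.902e-27 kg·m/s

Ratio: Δp_A/Δp_B = 7.07

Since Δp_min ∝ 1/Δx, the particle with smaller position uncertainty (A) has larger momentum uncertainty.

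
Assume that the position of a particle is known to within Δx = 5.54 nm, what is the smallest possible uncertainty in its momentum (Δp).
9.518 × 10^-27 kg·m/s

Using the Heisenberg uncertainty principle:
ΔxΔp ≥ ℏ/2

The minimum uncertainty in momentum is:
Δp_min = ℏ/(2Δx)
Δp_min = (1.055e-34 J·s) / (2 × 5.540e-09 m)
Δp_min = 9.518e-27 kg·m/s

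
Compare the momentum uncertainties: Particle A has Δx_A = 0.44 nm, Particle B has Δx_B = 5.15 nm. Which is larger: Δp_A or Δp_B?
Particle A has the larger minimum momentum uncertainty, by a factor of 11.70.

For each particle, the minimum momentum uncertainty is Δp_min = ℏ/(2Δx):

Particle A: Δp_A = ℏ/(2×4.400e-10 m) = 1.198e-25 kg·m/s
Particle B: Δp_B = ℏ/(2×5.150e-09 m) = 1.024e-26 kg·m/s

Ratio: Δp_A/Δp_B = 11.70

Since Δp_min ∝ 1/Δx, the particle with smaller position uncertainty (A) has larger momentum uncertainty.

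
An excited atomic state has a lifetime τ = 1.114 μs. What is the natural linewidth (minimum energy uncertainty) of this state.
295.427 peV

Using the energy-time uncertainty principle:
ΔEΔt ≥ ℏ/2

The lifetime τ represents the time uncertainty Δt.
The natural linewidth (minimum energy uncertainty) is:

ΔE = ℏ/(2τ)
ΔE = (1.055e-34 J·s) / (2 × 1.114e-06 s)
ΔE = 4.733e-29 J = 295.427 peV

This natural linewidth limits the precision of spectroscopic measurements.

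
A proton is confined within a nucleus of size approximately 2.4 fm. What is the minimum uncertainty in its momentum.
2.197 × 10^-20 kg·m/s

Using the Heisenberg uncertainty principle:
ΔxΔp ≥ ℏ/2

With Δx ≈ L = 2.400e-15 m (the confinement size):
Δp_min = ℏ/(2Δx)
Δp_min = (1.055e-34 J·s) / (2 × 2.400e-15 m)
Δp_min = 2.197e-20 kg·m/s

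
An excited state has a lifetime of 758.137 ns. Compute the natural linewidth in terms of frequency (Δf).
104.965 kHz

Using the energy-time uncertainty principle and E = hf:
ΔEΔt ≥ ℏ/2
hΔf·Δt ≥ ℏ/2

The minimum frequency uncertainty is:
Δf = ℏ/(2hτ) = 1/(4πτ)
Δf = 1/(4π × 7.581e-07 s)
Δf = 1.050e+05 Hz = 104.965 kHz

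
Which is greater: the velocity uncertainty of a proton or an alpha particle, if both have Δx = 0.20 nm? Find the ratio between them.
The proton has the larger minimum velocity uncertainty, by a ratio of 4.0.

For both particles, Δp_min = ℏ/(2Δx) = 2.636e-25 kg·m/s (same for both).

The velocity uncertainty is Δv = Δp/m:
- proton: Δv = 2.636e-25 / 1.673e-27 = 1.576e+02 m/s = 157.623 m/s
- alpha particle: Δv = 2.636e-25 / 6.645e-27 = 3.968e+01 m/s = 39.677 m/s

Ratio: 1.576e+02 / 3.968e+01 = 4.0

The lighter particle has larger velocity uncertainty because Δv ∝ 1/m.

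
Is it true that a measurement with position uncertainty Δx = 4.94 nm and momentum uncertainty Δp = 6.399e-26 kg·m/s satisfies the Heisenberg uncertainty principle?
Yes, it satisfies the uncertainty principle.

Calculate the product ΔxΔp:
ΔxΔp = (4.940e-09 m) × (6.399e-26 kg·m/s)
ΔxΔp = 3.161e-34 J·s

Compare to the minimum allowed value ℏ/2:
ℏ/2 = 5.273e-35 J·s

Since ΔxΔp = 3.161e-34 J·s ≥ 5.273e-35 J·s = ℏ/2,
the measurement satisfies the uncertainty principle.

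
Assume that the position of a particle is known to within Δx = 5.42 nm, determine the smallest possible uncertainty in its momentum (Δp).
9.729 × 10^-27 kg·m/s

Using the Heisenberg uncertainty principle:
ΔxΔp ≥ ℏ/2

The minimum uncertainty in momentum is:
Δp_min = ℏ/(2Δx)
Δp_min = (1.055e-34 J·s) / (2 × 5.420e-09 m)
Δp_min = 9.729e-27 kg·m/s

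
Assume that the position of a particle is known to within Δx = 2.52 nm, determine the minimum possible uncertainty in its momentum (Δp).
2.092 × 10^-26 kg·m/s

Using the Heisenberg uncertainty principle:
ΔxΔp ≥ ℏ/2

The minimum uncertainty in momentum is:
Δp_min = ℏ/(2Δx)
Δp_min = (1.055e-34 J·s) / (2 × 2.520e-09 m)
Δp_min = 2.092e-26 kg·m/s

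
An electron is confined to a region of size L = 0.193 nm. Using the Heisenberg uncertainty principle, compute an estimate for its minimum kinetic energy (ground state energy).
255.710 meV

Using the uncertainty principle to estimate ground state energy:

1. The position uncertainty is approximately the confinement size:
   Δx ≈ L = 1.930e-10 m

2. From ΔxΔp ≥ ℏ/2, the minimum momentum uncertainty is:
   Δp ≈ ℏ/(2L) = 2.732e-25 kg·m/s

3. The kinetic energy is approximately:
   KE ≈ (Δp)²/(2m) = (2.732e-25)²/(2 × 9.109e-31 kg)
   KE ≈ 4.097e-20 J = 255.710 meV

This is an order-of-magnitude estimate of the ground state energy.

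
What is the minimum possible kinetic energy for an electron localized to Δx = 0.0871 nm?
1.256 eV

Localizing a particle requires giving it sufficient momentum uncertainty:

1. From uncertainty principle: Δp ≥ ℏ/(2Δx)
   Δp_min = (1.055e-34 J·s) / (2 × 8.710e-11 m)
   Δp_min = 6.054e-25 kg·m/s

2. This momentum uncertainty corresponds to kinetic energy:
   KE ≈ (Δp)²/(2m) = (6.054e-25)²/(2 × 9.109e-31 kg)
   KE = 2.012e-19 J = 1.256 eV

Tighter localization requires more energy.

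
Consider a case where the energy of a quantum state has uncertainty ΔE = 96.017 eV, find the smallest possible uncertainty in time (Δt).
3.428 as

Using the energy-time uncertainty principle:
ΔEΔt ≥ ℏ/2

The minimum uncertainty in time is:
Δt_min = ℏ/(2ΔE)
Δt_min = (1.055e-34 J·s) / (2 × 1.538e-17 J)
Δt_min = 3.428e-18 s = 3.428 as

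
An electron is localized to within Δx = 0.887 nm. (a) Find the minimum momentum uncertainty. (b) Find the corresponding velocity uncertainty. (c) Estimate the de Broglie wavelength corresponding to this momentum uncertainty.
(a) Δp_min = 5.945 × 10^-26 kg·m/s
(b) Δv_min = 65.258 km/s
(c) λ_dB = 11.146 nm

Step-by-step:

(a) From the uncertainty principle:
Δp_min = ℏ/(2Δx) = (1.055e-34 J·s)/(2 × 8.870e-10 m) = 5.945e-26 kg·m/s

(b) The velocity uncertainty:
Δv = Δp/m = (5.945e-26 kg·m/s)/(9.109e-31 kg) = 6.526e+04 m/s = 65.258 km/s

(c) The de Broglie wavelength for this momentum:
λ = h/p = (6.626e-34 J·s)/(5.945e-26 kg·m/s) = 1.115e-08 m = 11.146 nm

Note: The de Broglie wavelength is comparable to the localization size, as expected from wave-particle duality.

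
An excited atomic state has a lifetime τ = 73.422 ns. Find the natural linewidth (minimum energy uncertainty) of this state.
4.482 neV

Using the energy-time uncertainty principle:
ΔEΔt ≥ ℏ/2

The lifetime τ represents the time uncertainty Δt.
The natural linewidth (minimum energy uncertainty) is:

ΔE = ℏ/(2τ)
ΔE = (1.055e-34 J·s) / (2 × 7.342e-08 s)
ΔE = 7.182e-28 J = 4.482 neV

This natural linewidth limits the precision of spectroscopic measurements.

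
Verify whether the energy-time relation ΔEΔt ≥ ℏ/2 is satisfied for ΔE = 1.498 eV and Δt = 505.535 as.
Yes, it satisfies the uncertainty relation.

Calculate the product ΔEΔt:
ΔE = 1.498 eV = 2.400e-19 J
ΔEΔt = (2.400e-19 J) × (5.055e-16 s)
ΔEΔt = 1.213e-34 J·s

Compare to the minimum allowed value ℏ/2:
ℏ/2 = 5.273e-35 J·s

Since ΔEΔt = 1.213e-34 J·s ≥ 5.273e-35 J·s = ℏ/2,
this satisfies the uncertainty relation.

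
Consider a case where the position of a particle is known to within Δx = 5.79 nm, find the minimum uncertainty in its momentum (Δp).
9.107 × 10^-27 kg·m/s

Using the Heisenberg uncertainty principle:
ΔxΔp ≥ ℏ/2

The minimum uncertainty in momentum is:
Δp_min = ℏ/(2Δx)
Δp_min = (1.055e-34 J·s) / (2 × 5.790e-09 m)
Δp_min = 9.107e-27 kg·m/s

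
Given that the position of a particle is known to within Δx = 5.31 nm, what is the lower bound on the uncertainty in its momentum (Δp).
9.930 × 10^-27 kg·m/s

Using the Heisenberg uncertainty principle:
ΔxΔp ≥ ℏ/2

The minimum uncertainty in momentum is:
Δp_min = ℏ/(2Δx)
Δp_min = (1.055e-34 J·s) / (2 × 5.310e-09 m)
Δp_min = 9.930e-27 kg·m/s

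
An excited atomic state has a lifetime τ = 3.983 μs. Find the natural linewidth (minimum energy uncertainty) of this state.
82.628 peV

Using the energy-time uncertainty principle:
ΔEΔt ≥ ℏ/2

The lifetime τ represents the time uncertainty Δt.
The natural linewidth (minimum energy uncertainty) is:

ΔE = ℏ/(2τ)
ΔE = (1.055e-34 J·s) / (2 × 3.983e-06 s)
ΔE = 1.324e-29 J = 82.628 peV

This natural linewidth limits the precision of spectroscopic measurements.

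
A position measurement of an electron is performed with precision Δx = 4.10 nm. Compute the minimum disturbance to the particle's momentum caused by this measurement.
1.286 × 10^-26 kg·m/s

The uncertainty principle implies that measuring position disturbs momentum:
ΔxΔp ≥ ℏ/2

When we measure position with precision Δx, we necessarily introduce a momentum uncertainty:
Δp ≥ ℏ/(2Δx)
Δp_min = (1.055e-34 J·s) / (2 × 4.100e-09 m)
Δp_min = 1.286e-26 kg·m/s

The more precisely we measure position, the greater the momentum disturbance.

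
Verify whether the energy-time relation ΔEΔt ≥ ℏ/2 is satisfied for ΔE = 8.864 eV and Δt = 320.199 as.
Yes, it satisfies the uncertainty relation.

Calculate the product ΔEΔt:
ΔE = 8.864 eV = 1.420e-18 J
ΔEΔt = (1.420e-18 J) × (3.202e-16 s)
ΔEΔt = 4.547e-34 J·s

Compare to the minimum allowed value ℏ/2:
ℏ/2 = 5.273e-35 J·s

Since ΔEΔt = 4.547e-34 J·s ≥ 5.273e-35 J·s = ℏ/2,
this satisfies the uncertainty relation.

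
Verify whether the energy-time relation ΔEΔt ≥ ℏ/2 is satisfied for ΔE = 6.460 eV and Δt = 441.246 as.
Yes, it satisfies the uncertainty relation.

Calculate the product ΔEΔt:
ΔE = 6.460 eV = 1.035e-18 J
ΔEΔt = (1.035e-18 J) × (4.412e-16 s)
ΔEΔt = 4.567e-34 J·s

Compare to the minimum allowed value ℏ/2:
ℏ/2 = 5.273e-35 J·s

Since ΔEΔt = 4.567e-34 J·s ≥ 5.273e-35 J·s = ℏ/2,
this satisfies the uncertainty relation.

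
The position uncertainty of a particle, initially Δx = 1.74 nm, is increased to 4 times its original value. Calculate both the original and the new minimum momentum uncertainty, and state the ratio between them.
Original Δp_min = 3.030 × 10^-26 kg·m/s; new Δp'_min = 7.576 × 10^-27 kg·m/s; ratio Δp'_min/Δp_min = 1/4.

From the uncertainty principle ΔxΔp ≥ ℏ/2, the minimum momentum uncertainty is Δp_min = ℏ/(2Δx).

Original (Δx = 1.74 nm = 1.740e-09 m):
Δp_min = (1.055e-34 J·s)/(2 × 1.740e-09 m) = 3.030e-26 kg·m/s

When Δx → 4Δx:
Δp'_min = ℏ/(2 × 4Δx) = (1/4) × ℏ/(2Δx) = (1/4) × Δp_min
Δp'_min = 1/4 × 3.030e-26 kg·m/s = 7.576e-27 kg·m/s

Since Δp_min ∝ 1/Δx, when Δx is increased to 4 times its original value, Δp_min decreases to 1/4 of its original value.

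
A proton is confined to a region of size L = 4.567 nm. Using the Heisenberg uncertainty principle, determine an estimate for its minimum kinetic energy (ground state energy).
248.709 neV

Using the uncertainty principle to estimate ground state energy:

1. The position uncertainty is approximately the confinement size:
   Δx ≈ L = 4.567e-09 m

2. From ΔxΔp ≥ ℏ/2, the minimum momentum uncertainty is:
   Δp ≈ ℏ/(2L) = 1.155e-26 kg·m/s

3. The kinetic energy is approximately:
   KE ≈ (Δp)²/(2m) = (1.155e-26)²/(2 × 1.673e-27 kg)
   KE ≈ 3.985e-26 J = 248.709 neV

This is an order-of-magnitude estimate of the ground state energy.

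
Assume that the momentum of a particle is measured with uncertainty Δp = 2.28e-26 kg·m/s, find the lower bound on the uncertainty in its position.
2.313 nm

Using the Heisenberg uncertainty principle:
ΔxΔp ≥ ℏ/2

The minimum uncertainty in position is:
Δx_min = ℏ/(2Δp)
Δx_min = (1.055e-34 J·s) / (2 × 2.280e-26 kg·m/s)
Δx_min = 2.313e-09 m = 2.313 nm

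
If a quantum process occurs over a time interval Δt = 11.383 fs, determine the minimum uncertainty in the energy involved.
28.912 meV

Using the energy-time uncertainty principle:
ΔEΔt ≥ ℏ/2

The minimum uncertainty in energy is:
ΔE_min = ℏ/(2Δt)
ΔE_min = (1.055e-34 J·s) / (2 × 1.138e-14 s)
ΔE_min = 4.632e-21 J = 28.912 meV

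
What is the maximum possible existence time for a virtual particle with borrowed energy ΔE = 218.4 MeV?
1.507 ys

Using the energy-time uncertainty principle:
ΔEΔt ≥ ℏ/2

For a virtual particle borrowing energy ΔE, the maximum lifetime is:
Δt_max = ℏ/(2ΔE)

Converting energy:
ΔE = 218.4 MeV = 3.499e-11 J

Δt_max = (1.055e-34 J·s) / (2 × 3.499e-11 J)
Δt_max = 1.507e-24 s = 1.507 ys

Virtual particles with higher borrowed energy exist for shorter times.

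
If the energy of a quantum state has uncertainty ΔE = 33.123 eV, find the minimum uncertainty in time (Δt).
9.936 as

Using the energy-time uncertainty principle:
ΔEΔt ≥ ℏ/2

The minimum uncertainty in time is:
Δt_min = ℏ/(2ΔE)
Δt_min = (1.055e-34 J·s) / (2 × 5.307e-18 J)
Δt_min = 9.936e-18 s = 9.936 as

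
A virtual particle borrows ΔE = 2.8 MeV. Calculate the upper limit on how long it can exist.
117.538 ys

Using the energy-time uncertainty principle:
ΔEΔt ≥ ℏ/2

For a virtual particle borrowing energy ΔE, the maximum lifetime is:
Δt_max = ℏ/(2ΔE)

Converting energy:
ΔE = 2.8 MeV = 4.486e-13 J

Δt_max = (1.055e-34 J·s) / (2 × 4.486e-13 J)
Δt_max = 1.175e-22 s = 117.538 ys

Virtual particles with higher borrowed energy exist for shorter times.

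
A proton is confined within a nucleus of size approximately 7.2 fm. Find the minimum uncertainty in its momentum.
7.323 × 10^-21 kg·m/s

Using the Heisenberg uncertainty principle:
ΔxΔp ≥ ℏ/2

With Δx ≈ L = 7.200e-15 m (the confinement size):
Δp_min = ℏ/(2Δx)
Δp_min = (1.055e-34 J·s) / (2 × 7.200e-15 m)
Δp_min = 7.323e-21 kg·m/s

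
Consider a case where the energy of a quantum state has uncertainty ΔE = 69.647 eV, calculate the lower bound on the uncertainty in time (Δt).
4.725 as

Using the energy-time uncertainty principle:
ΔEΔt ≥ ℏ/2

The minimum uncertainty in time is:
Δt_min = ℏ/(2ΔE)
Δt_min = (1.055e-34 J·s) / (2 × 1.116e-17 J)
Δt_min = 4.725e-18 s = 4.725 as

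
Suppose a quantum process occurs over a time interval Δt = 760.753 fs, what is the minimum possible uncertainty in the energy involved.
432.606 μeV

Using the energy-time uncertainty principle:
ΔEΔt ≥ ℏ/2

The minimum uncertainty in energy is:
ΔE_min = ℏ/(2Δt)
ΔE_min = (1.055e-34 J·s) / (2 × 7.608e-13 s)
ΔE_min = 6.931e-23 J = 432.606 μeV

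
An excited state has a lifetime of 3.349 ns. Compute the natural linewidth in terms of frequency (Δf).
23.762 MHz

Using the energy-time uncertainty principle and E = hf:
ΔEΔt ≥ ℏ/2
hΔf·Δt ≥ ℏ/2

The minimum frequency uncertainty is:
Δf = ℏ/(2hτ) = 1/(4πτ)
Δf = 1/(4π × 3.349e-09 s)
Δf = 2.376e+07 Hz = 23.762 MHz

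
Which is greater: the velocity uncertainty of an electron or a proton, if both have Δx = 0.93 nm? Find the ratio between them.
The electron has the larger minimum velocity uncertainty, by a ratio of 1836.2.

For both particles, Δp_min = ℏ/(2Δx) = 5.670e-26 kg·m/s (same for both).

The velocity uncertainty is Δv = Δp/m:
- electron: Δv = 5.670e-26 / 9.109e-31 = 6.224e+04 m/s = 62.241 km/s
- proton: Δv = 5.670e-26 / 1.673e-27 = 3.390e+01 m/s = 33.897 m/s

Ratio: 6.224e+04 / 3.390e+01 = 1836.2

The lighter particle has larger velocity uncertainty because Δv ∝ 1/m.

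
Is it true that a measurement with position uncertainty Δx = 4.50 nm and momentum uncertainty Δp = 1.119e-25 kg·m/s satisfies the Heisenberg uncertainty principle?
Yes, it satisfies the uncertainty principle.

Calculate the product ΔxΔp:
ΔxΔp = (4.500e-09 m) × (1.119e-25 kg·m/s)
ΔxΔp = 5.036e-34 J·s

Compare to the minimum allowed value ℏ/2:
ℏ/2 = 5.273e-35 J·s

Since ΔxΔp = 5.036e-34 J·s ≥ 5.273e-35 J·s = ℏ/2,
the measurement satisfies the uncertainty principle.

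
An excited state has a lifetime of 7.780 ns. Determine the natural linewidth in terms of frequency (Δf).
10.228 MHz

Using the energy-time uncertainty principle and E = hf:
ΔEΔt ≥ ℏ/2
hΔf·Δt ≥ ℏ/2

The minimum frequency uncertainty is:
Δf = ℏ/(2hτ) = 1/(4πτ)
Δf = 1/(4π × 7.780e-09 s)
Δf = 1.023e+07 Hz = 10.228 MHz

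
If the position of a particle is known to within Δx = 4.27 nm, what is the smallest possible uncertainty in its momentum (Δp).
1.235 × 10^-26 kg·m/s

Using the Heisenberg uncertainty principle:
ΔxΔp ≥ ℏ/2

The minimum uncertainty in momentum is:
Δp_min = ℏ/(2Δx)
Δp_min = (1.055e-34 J·s) / (2 × 4.270e-09 m)
Δp_min = 1.235e-26 kg·m/s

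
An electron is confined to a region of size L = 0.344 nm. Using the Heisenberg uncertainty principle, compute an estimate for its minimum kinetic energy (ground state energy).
80.491 meV

Using the uncertainty principle to estimate ground state energy:

1. The position uncertainty is approximately the confinement size:
   Δx ≈ L = 3.440e-10 m

2. From ΔxΔp ≥ ℏ/2, the minimum momentum uncertainty is:
   Δp ≈ ℏ/(2L) = 1.533e-25 kg·m/s

3. The kinetic energy is approximately:
   KE ≈ (Δp)²/(2m) = (1.533e-25)²/(2 × 9.109e-31 kg)
   KE ≈ 1.290e-20 J = 80.491 meV

This is an order-of-magnitude estimate of the ground state energy.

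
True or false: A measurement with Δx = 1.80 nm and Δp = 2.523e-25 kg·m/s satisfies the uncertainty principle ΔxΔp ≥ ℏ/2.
Yes, it satisfies the uncertainty principle.

Calculate the product ΔxΔp:
ΔxΔp = (1.800e-09 m) × (2.523e-25 kg·m/s)
ΔxΔp = 4.541e-34 J·s

Compare to the minimum allowed value ℏ/2:
ℏ/2 = 5.273e-35 J·s

Since ΔxΔp = 4.541e-34 J·s ≥ 5.273e-35 J·s = ℏ/2,
the measurement satisfies the uncertainty principle.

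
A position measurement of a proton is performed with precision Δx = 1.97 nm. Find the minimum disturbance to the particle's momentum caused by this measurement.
2.677 × 10^-26 kg·m/s

The uncertainty principle implies that measuring position disturbs momentum:
ΔxΔp ≥ ℏ/2

When we measure position with precision Δx, we necessarily introduce a momentum uncertainty:
Δp ≥ ℏ/(2Δx)
Δp_min = (1.055e-34 J·s) / (2 × 1.970e-09 m)
Δp_min = 2.677e-26 kg·m/s

The more precisely we measure position, the greater the momentum disturbance.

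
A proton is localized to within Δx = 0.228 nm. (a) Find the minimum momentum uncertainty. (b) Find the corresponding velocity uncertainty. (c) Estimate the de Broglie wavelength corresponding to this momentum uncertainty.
(a) Δp_min = 2.313 × 10^-25 kg·m/s
(b) Δv_min = 138.265 m/s
(c) λ_dB = 2.865 nm

Step-by-step:

(a) From the uncertainty principle:
Δp_min = ℏ/(2Δx) = (1.055e-34 J·s)/(2 × 2.280e-10 m) = 2.313e-25 kg·m/s

(b) The velocity uncertainty:
Δv = Δp/m = (2.313e-25 kg·m/s)/(1.673e-27 kg) = 1.383e+02 m/s = 138.265 m/s

(c) The de Broglie wavelength for this momentum:
λ = h/p = (6.626e-34 J·s)/(2.313e-25 kg·m/s) = 2.865e-09 m = 2.865 nm

Note: The de Broglie wavelength is comparable to the localization size, as expected from wave-particle duality.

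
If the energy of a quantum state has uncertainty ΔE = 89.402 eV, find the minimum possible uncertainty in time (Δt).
3.681 as

Using the energy-time uncertainty principle:
ΔEΔt ≥ ℏ/2

The minimum uncertainty in time is:
Δt_min = ℏ/(2ΔE)
Δt_min = (1.055e-34 J·s) / (2 × 1.432e-17 J)
Δt_min = 3.681e-18 s = 3.681 as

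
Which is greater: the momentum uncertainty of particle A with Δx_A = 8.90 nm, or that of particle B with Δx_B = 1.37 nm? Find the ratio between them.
Particle B has the larger minimum momentum uncertainty, by a factor of 6.50.

For each particle, the minimum momentum uncertainty is Δp_min = ℏ/(2Δx):

Particle A: Δp_A = ℏ/(2×8.900e-09 m) = 5.925e-27 kg·m/s
Particle B: Δp_B = ℏ/(2×1.370e-09 m) = 3.849e-26 kg·m/s

Ratio: Δp_B/Δp_A = 6.50

Since Δp_min ∝ 1/Δx, the particle with smaller position uncertainty (B) has larger momentum uncertainty.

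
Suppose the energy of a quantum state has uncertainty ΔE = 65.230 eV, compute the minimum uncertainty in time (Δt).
5.045 as

Using the energy-time uncertainty principle:
ΔEΔt ≥ ℏ/2

The minimum uncertainty in time is:
Δt_min = ℏ/(2ΔE)
Δt_min = (1.055e-34 J·s) / (2 × 1.045e-17 J)
Δt_min = 5.045e-18 s = 5.045 as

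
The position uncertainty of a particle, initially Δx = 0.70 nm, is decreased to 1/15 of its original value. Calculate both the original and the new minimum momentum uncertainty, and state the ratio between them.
Original Δp_min = 7.533 × 10^-26 kg·m/s; new Δp'_min = 1.130 × 10^-24 kg·m/s; ratio Δp'_min/Δp_min = 15.

From the uncertainty principle ΔxΔp ≥ ℏ/2, the minimum momentum uncertainty is Δp_min = ℏ/(2Δx).

Original (Δx = 0.70 nm = 7.000e-10 m):
Δp_min = (1.055e-34 J·s)/(2 × 7.000e-10 m) = 7.533e-26 kg·m/s

When Δx → (1/15)Δx:
Δp'_min = ℏ/(2 × (1/15)Δx) = 15 × ℏ/(2Δx) = 15 × Δp_min
Δp'_min = 15 × 7.533e-26 kg·m/s = 1.130e-24 kg·m/s

Since Δp_min ∝ 1/Δx, when Δx is decreased to 1/15 of its original value, Δp_min increases to 15 times its original value.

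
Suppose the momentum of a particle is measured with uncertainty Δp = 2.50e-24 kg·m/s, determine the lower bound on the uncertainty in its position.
21.091 pm

Using the Heisenberg uncertainty principle:
ΔxΔp ≥ ℏ/2

The minimum uncertainty in position is:
Δx_min = ℏ/(2Δp)
Δx_min = (1.055e-34 J·s) / (2 × 2.500e-24 kg·m/s)
Δx_min = 2.109e-11 m = 21.091 pm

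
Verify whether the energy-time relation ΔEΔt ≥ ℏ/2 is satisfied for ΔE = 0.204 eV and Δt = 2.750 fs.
Yes, it satisfies the uncertainty relation.

Calculate the product ΔEΔt:
ΔE = 0.204 eV = 3.268e-20 J
ΔEΔt = (3.268e-20 J) × (2.750e-15 s)
ΔEΔt = 8.988e-35 J·s

Compare to the minimum allowed value ℏ/2:
ℏ/2 = 5.273e-35 J·s

Since ΔEΔt = 8.988e-35 J·s ≥ 5.273e-35 J·s = ℏ/2,
this satisfies the uncertainty relation.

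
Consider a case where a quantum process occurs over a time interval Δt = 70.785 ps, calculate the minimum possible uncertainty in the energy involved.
4.649 μeV

Using the energy-time uncertainty principle:
ΔEΔt ≥ ℏ/2

The minimum uncertainty in energy is:
ΔE_min = ℏ/(2Δt)
ΔE_min = (1.055e-34 J·s) / (2 × 7.078e-11 s)
ΔE_min = 7.449e-25 J = 4.649 μeV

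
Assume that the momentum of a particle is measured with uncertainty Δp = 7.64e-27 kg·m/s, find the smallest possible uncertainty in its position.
6.902 nm

Using the Heisenberg uncertainty principle:
ΔxΔp ≥ ℏ/2

The minimum uncertainty in position is:
Δx_min = ℏ/(2Δp)
Δx_min = (1.055e-34 J·s) / (2 × 7.640e-27 kg·m/s)
Δx_min = 6.902e-09 m = 6.902 nm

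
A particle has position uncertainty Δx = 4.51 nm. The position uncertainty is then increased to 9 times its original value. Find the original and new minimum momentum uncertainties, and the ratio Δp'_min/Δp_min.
Original Δp_min = 1.169 × 10^-26 kg·m/s; new Δp'_min = 1.299 × 10^-27 kg·m/s; ratio Δp'_min/Δp_min = 1/9.

From the uncertainty principle ΔxΔp ≥ ℏ/2, the minimum momentum uncertainty is Δp_min = ℏ/(2Δx).

Original (Δx = 4.51 nm = 4.510e-09 m):
Δp_min = (1.055e-34 J·s)/(2 × 4.510e-09 m) = 1.169e-26 kg·m/s

When Δx → 9Δx:
Δp'_min = ℏ/(2 × 9Δx) = (1/9) × ℏ/(2Δx) = (1/9) × Δp_min
Δp'_min = 1/9 × 1.169e-26 kg·m/s = 1.299e-27 kg·m/s

Since Δp_min ∝ 1/Δx, when Δx is increased to 9 times its original value, Δp_min decreases to 1/9 of its original value.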